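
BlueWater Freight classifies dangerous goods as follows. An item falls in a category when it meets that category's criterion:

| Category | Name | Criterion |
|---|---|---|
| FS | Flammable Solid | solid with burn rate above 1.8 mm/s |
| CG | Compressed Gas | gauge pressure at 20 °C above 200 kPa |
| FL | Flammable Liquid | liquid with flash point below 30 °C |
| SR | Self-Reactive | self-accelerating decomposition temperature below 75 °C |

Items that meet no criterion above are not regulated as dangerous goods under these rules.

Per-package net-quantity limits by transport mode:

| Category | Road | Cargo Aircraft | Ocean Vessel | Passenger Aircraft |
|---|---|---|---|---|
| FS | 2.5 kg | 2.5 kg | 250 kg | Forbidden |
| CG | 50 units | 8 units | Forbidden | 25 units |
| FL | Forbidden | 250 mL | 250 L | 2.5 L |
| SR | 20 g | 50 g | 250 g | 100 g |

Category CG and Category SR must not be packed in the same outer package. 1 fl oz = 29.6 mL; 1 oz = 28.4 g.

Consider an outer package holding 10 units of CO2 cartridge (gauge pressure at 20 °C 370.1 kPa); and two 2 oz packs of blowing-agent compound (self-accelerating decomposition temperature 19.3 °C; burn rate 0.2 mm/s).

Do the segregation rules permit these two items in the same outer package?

CO2 cartridge: gauge pressure at 20 °C 370.1 kPa > 200 kPa → Category CG (Compressed Gas).
The blowing-agent compound has self-accelerating decomposition temperature 19.3 °C, which is < 75 °C, so it is Category SR (Self-Reactive).
Category CG and Category SR may not share an outer package.

No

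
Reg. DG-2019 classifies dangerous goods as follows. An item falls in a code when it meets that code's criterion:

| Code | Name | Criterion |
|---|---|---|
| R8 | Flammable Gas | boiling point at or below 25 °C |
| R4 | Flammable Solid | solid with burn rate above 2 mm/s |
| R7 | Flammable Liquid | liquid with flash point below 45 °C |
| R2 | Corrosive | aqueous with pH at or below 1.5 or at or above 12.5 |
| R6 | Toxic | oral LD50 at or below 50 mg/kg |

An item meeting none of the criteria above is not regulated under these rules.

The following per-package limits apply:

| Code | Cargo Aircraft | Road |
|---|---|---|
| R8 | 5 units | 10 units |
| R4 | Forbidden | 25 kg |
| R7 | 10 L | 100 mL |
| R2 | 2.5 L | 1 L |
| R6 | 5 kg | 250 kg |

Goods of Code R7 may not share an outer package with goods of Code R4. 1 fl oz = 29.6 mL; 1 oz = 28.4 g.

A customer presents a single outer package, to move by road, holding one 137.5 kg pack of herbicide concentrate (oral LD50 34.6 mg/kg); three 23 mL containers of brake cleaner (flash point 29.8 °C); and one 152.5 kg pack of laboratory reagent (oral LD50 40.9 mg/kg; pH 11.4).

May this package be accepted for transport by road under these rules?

No

Herbicide concentrate: oral LD50 34.6 mg/kg ≤ 50 mg/kg → Code R6 (Toxic).
With flash point 29.8 °C (< 45 °C), the brake cleaner falls in Code R7.
With oral LD50 40.9 mg/kg (≤ 50 mg/kg), the laboratory reagent falls in Code R6.
Code R6 net quantity: 137.5 kg + 152.5 kg = 290 kg.
290 kg > 250 kg (road limit, Code R6) — over the limit.
Code R7 quantity: three 23 mL containers = 69 mL.
69 mL is within the road limit of 100 mL for Code R7.
The segregation rule (Code R7 with Code R4) does not apply to Code R6 with Code R7.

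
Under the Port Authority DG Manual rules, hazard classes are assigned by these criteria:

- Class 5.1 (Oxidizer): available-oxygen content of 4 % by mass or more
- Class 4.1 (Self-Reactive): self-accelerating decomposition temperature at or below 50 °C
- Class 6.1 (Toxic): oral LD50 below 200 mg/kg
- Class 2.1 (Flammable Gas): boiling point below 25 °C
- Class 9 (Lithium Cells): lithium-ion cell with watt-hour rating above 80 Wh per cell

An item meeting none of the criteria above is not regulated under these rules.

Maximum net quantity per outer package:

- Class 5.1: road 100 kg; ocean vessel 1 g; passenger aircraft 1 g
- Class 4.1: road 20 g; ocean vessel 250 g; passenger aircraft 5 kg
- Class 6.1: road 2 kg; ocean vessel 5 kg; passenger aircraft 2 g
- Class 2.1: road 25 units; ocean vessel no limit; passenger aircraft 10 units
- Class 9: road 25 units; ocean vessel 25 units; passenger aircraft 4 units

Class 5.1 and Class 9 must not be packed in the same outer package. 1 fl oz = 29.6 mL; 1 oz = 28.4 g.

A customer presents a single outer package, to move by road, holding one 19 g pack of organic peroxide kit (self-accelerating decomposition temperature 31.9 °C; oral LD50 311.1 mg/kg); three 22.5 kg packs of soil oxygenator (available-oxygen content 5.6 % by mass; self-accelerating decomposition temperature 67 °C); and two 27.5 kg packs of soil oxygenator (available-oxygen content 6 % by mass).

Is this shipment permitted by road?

No

The organic peroxide kit has self-accelerating decomposition temperature 31.9 °C, which is ≤ 50 °C, so it is Class 4.1 (Self-Reactive).
The soil oxygenator has available-oxygen content 5.6 % by mass, which is ≥ 4 % by mass, so it is Class 5.1 (Oxidizer).
Available-oxygen content 6 % by mass meets the Class 5.1 criterion (Oxidizer), so the soil oxygenator is Class 5.1.
Total Class 5.1: (three 22.5 kg packs = 67.5 kg) + (two 27.5 kg packs = 55 kg) = 122.5 kg.
That exceeds the Class 5.1 road limit of 100 kg.
Class 4.1 quantity: 19 g.
19 g is within the road limit of 20 g for Class 4.1.
The segregation rule (Class 5.1 with Class 9) does not apply to Class 5.1 with Class 4.1.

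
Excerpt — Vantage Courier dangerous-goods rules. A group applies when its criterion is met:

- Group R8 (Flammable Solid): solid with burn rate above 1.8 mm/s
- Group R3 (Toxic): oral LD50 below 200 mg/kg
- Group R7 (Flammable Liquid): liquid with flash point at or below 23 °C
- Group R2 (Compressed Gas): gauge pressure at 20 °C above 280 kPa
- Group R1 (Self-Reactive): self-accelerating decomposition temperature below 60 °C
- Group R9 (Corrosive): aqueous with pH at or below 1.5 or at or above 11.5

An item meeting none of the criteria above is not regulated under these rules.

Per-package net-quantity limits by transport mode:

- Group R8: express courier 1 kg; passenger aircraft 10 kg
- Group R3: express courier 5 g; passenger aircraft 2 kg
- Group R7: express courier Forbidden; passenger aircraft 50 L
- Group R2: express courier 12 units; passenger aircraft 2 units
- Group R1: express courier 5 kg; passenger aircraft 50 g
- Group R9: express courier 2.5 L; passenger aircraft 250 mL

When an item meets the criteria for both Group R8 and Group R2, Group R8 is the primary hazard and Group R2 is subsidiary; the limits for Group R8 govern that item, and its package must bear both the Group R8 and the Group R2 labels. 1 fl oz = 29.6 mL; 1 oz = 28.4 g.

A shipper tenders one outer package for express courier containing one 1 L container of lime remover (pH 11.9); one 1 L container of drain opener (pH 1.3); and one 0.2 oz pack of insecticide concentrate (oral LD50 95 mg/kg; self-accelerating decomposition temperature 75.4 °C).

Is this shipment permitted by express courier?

Lime remover: pH 11.9 ≥ 11.5 → Group R9 (Corrosive).
With pH 1.3 (≤ 1.5), the drain opener falls in Group R9.
With oral LD50 95 mg/kg (< 200 mg/kg), the insecticide concentrate falls in Group R3.
Group R9 net quantity: 1 L + 1 L = 2 L.
2 L is within the express courier limit of 2.5 L for Group R9.
Group R3 quantity: one 0.2 oz pack = 5.68 g.
That exceeds the Group R3 express courier limit of 5 g.

No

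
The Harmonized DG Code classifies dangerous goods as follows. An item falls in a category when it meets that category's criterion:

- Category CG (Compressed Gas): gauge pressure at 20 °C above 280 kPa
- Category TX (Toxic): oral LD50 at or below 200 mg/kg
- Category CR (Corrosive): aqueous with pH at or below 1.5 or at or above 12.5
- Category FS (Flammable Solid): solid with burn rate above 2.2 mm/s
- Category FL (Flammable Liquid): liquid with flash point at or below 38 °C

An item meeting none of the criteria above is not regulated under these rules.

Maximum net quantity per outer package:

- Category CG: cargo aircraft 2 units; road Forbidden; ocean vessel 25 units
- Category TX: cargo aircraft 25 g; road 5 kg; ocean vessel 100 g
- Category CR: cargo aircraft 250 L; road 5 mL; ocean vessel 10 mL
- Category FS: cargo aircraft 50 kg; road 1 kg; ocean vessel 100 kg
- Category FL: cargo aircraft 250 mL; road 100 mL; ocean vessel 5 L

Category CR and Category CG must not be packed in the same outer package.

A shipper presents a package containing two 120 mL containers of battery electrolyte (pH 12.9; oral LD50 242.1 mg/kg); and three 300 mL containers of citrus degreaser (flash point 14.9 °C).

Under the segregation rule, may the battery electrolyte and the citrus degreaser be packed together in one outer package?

Battery electrolyte: pH 12.9 ≥ 12.5 → Category CR (Corrosive).
Citrus degreaser: flash point 14.9 °C ≤ 38 °C → Category FL (Flammable Liquid).
No segregation rule bars Category CR with Category FL.

Yes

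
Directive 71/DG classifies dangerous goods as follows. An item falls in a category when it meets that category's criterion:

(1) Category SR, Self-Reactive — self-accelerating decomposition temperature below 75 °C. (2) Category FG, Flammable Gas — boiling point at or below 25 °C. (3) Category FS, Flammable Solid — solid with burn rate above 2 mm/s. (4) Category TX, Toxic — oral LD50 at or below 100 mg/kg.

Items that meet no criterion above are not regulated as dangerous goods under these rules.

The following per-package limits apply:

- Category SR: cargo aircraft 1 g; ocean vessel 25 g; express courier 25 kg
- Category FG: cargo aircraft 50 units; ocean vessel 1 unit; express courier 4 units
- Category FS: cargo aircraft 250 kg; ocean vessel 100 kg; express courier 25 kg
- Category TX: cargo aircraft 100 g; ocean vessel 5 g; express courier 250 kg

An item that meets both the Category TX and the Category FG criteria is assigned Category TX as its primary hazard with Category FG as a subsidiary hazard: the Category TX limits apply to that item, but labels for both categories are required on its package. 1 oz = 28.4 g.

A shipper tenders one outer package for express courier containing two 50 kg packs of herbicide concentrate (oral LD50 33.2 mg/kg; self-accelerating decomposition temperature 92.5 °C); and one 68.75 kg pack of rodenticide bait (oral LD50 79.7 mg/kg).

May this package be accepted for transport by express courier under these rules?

Herbicide concentrate: oral LD50 33.2 mg/kg ≤ 100 mg/kg → Category TX (Toxic).
The rodenticide bait has oral LD50 79.7 mg/kg, which is ≤ 100 mg/kg, so it is Category TX (Toxic).
Category TX net quantity: (two 50 kg packs = 100 kg) + 68.75 kg = 168.75 kg.
That is within the Category TX express courier limit of 250 kg.

Yes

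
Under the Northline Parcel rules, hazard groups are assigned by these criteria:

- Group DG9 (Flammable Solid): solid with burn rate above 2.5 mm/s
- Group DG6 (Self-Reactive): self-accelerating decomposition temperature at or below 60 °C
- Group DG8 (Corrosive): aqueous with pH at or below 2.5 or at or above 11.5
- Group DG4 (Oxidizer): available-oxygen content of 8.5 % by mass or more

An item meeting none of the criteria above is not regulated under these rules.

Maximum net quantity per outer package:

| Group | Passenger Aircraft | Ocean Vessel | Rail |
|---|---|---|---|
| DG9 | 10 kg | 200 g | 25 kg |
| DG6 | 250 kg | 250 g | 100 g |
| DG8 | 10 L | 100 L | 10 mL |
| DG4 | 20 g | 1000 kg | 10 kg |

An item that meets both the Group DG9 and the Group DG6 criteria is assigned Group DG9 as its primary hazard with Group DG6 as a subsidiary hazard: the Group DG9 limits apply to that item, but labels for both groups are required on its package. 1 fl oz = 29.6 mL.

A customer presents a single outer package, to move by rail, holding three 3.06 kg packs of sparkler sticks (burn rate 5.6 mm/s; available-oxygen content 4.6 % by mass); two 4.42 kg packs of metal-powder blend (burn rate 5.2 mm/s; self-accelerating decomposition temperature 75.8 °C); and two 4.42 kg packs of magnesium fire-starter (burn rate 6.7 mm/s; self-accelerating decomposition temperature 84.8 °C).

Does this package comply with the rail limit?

No

The sparkler sticks have burn rate 5.6 mm/s, which is > 2.5 mm/s, so they are Group DG9 (Flammable Solid).
With burn rate 5.2 mm/s (> 2.5 mm/s), the metal-powder blend falls in Group DG9.
Burn rate 6.7 mm/s meets the Group DG9 criterion (Flammable Solid), so the magnesium fire-starter is Group DG9.
Group DG9 net quantity: (three 3.06 kg packs = 9.18 kg) + (two 4.42 kg packs = 8.84 kg) + (two 4.42 kg packs = 8.84 kg) = 26.86 kg.
26.86 kg exceeds the rail limit of 25 kg for Group DG9.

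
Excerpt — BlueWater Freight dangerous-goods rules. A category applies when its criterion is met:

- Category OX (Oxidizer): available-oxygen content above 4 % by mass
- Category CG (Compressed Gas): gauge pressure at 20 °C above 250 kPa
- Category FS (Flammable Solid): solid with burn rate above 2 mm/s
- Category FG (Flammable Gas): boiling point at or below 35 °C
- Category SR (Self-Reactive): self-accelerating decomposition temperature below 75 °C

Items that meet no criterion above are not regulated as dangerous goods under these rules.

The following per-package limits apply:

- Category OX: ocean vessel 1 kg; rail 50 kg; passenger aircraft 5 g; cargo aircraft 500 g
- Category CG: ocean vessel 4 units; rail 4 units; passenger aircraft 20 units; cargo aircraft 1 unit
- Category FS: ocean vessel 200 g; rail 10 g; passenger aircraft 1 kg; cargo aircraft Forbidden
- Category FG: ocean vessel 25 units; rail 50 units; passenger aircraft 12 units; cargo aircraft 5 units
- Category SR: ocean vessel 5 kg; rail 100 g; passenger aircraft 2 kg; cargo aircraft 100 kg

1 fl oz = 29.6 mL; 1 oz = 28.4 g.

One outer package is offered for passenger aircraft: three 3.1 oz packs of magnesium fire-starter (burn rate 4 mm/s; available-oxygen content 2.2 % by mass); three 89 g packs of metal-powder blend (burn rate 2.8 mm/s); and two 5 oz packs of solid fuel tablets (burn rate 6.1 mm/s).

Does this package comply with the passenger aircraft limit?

Yes

The magnesium fire-starter has burn rate 4 mm/s, which is > 2 mm/s, so it is Category FS (Flammable Solid).
With burn rate 2.8 mm/s (> 2 mm/s), the metal-powder blend falls in Category FS.
Burn rate 6.1 mm/s meets the Category FS criterion (Flammable Solid), so the solid fuel tablets are Category FS.
Total Category FS: (three 3.1 oz packs = 264.12 g) + (three 89 g packs = 267 g) + (two 5 oz packs = 284 g) = 815.12 g.
That is within the Category FS passenger aircraft limit of 1 kg.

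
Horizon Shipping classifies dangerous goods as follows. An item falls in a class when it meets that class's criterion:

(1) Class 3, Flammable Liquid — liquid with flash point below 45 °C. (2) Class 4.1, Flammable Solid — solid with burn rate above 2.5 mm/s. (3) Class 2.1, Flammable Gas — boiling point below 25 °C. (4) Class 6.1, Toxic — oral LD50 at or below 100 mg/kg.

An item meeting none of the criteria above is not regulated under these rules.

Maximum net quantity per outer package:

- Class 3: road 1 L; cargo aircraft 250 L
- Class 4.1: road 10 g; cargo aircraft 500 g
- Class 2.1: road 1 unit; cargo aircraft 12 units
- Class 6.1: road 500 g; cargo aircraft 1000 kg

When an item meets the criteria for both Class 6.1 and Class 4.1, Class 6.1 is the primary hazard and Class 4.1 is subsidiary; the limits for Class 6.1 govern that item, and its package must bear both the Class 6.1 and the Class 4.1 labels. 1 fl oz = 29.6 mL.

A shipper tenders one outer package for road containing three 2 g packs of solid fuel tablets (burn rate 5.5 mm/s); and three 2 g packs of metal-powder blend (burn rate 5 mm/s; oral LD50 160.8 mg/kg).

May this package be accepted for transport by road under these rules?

No

The solid fuel tablets have burn rate 5.5 mm/s, which is > 2.5 mm/s, so they are Class 4.1 (Flammable Solid).
Metal-powder blend: burn rate 5 mm/s > 2.5 mm/s → Class 4.1 (Flammable Solid).
Class 4.1 net quantity: (three 2 g packs = 6 g) + (three 2 g packs = 6 g) = 12 g.
12 g exceeds the road limit of 10 g for Class 4.1.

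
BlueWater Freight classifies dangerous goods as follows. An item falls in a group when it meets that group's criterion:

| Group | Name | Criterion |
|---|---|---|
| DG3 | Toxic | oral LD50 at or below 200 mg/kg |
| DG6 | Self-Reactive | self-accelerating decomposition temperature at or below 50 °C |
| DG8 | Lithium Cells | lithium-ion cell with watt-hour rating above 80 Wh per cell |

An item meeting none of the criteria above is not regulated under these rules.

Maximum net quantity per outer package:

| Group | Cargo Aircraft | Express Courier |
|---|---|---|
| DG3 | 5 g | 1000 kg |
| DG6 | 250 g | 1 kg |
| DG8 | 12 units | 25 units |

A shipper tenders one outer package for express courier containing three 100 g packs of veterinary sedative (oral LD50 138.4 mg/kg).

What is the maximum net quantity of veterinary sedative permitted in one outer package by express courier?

1000 kg

With oral LD50 138.4 mg/kg (≤ 200 mg/kg), the veterinary sedative falls in Group DG3.
The express courier limit for Group DG3 is 1000 kg.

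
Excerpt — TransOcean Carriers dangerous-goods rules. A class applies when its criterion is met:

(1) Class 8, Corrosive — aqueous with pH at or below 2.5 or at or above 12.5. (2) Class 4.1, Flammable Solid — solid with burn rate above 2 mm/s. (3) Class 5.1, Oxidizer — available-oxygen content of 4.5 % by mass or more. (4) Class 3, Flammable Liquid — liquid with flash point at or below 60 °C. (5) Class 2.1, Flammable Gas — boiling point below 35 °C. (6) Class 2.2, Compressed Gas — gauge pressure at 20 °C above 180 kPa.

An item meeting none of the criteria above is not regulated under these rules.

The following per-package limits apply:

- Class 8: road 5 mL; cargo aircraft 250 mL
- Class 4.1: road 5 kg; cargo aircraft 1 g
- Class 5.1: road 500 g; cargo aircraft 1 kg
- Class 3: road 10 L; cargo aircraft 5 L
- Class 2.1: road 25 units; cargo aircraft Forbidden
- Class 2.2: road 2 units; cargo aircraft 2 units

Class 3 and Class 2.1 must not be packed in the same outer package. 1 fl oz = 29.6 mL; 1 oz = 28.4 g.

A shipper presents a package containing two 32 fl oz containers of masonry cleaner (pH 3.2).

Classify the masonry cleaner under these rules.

Not regulated

pH 3.2 is between 2.5 and 12.5, so Class 8 does not apply.
No criterion is met, so the item is not regulated.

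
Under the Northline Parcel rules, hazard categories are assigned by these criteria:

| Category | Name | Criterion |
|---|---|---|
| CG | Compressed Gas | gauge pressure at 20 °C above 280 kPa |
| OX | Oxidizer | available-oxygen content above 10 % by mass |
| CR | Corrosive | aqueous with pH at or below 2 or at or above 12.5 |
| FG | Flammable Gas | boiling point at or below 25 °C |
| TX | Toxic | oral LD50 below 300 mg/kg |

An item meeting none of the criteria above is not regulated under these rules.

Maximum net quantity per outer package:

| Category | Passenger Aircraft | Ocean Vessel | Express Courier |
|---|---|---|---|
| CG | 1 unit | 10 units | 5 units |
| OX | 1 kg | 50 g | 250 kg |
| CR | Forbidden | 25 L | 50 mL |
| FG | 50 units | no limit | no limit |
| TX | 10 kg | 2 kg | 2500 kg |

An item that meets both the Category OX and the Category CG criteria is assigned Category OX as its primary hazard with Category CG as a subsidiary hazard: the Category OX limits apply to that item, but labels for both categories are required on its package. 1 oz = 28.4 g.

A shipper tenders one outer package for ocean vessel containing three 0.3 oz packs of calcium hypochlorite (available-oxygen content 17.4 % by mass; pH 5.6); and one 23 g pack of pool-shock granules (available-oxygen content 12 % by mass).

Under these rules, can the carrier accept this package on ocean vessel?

Available-oxygen content 17.4 % by mass meets the Category OX criterion (Oxidizer), so the calcium hypochlorite is Category OX.
With available-oxygen content 12 % by mass (> 10 % by mass), the pool-shock granules fall in Category OX.
Category OX net quantity: (three 0.3 oz packs = 25.56 g) + 23 g = 48.56 g.
That is within the Category OX ocean vessel limit of 50 g.

Yes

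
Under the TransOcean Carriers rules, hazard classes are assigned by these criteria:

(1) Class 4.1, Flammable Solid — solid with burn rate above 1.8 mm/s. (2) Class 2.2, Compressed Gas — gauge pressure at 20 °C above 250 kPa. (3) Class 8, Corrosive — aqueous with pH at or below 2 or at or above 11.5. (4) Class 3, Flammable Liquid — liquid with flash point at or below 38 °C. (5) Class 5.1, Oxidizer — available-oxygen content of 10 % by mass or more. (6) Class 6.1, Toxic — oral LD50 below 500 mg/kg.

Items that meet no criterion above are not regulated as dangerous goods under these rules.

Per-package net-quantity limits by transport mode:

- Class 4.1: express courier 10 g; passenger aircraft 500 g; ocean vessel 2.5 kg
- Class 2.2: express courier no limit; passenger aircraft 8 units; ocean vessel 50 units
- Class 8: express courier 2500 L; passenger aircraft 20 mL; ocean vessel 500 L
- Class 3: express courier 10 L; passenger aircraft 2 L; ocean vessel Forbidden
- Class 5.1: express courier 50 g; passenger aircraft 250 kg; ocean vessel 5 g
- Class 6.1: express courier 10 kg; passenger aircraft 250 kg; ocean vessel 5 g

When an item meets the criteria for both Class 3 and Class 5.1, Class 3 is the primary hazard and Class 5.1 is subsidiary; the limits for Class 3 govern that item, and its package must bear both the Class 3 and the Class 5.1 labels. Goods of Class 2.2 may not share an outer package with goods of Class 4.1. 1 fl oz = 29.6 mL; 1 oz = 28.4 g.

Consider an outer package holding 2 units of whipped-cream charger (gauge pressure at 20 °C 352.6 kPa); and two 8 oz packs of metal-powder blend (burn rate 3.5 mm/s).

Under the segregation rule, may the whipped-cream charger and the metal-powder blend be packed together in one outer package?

Gauge pressure at 20 °C 352.6 kPa meets the Class 2.2 criterion (Compressed Gas), so the whipped-cream charger is Class 2.2.
Burn rate 3.5 mm/s meets the Class 4.1 criterion (Flammable Solid), so the metal-powder blend is Class 4.1.
Class 2.2 and Class 4.1 may not share an outer package.

No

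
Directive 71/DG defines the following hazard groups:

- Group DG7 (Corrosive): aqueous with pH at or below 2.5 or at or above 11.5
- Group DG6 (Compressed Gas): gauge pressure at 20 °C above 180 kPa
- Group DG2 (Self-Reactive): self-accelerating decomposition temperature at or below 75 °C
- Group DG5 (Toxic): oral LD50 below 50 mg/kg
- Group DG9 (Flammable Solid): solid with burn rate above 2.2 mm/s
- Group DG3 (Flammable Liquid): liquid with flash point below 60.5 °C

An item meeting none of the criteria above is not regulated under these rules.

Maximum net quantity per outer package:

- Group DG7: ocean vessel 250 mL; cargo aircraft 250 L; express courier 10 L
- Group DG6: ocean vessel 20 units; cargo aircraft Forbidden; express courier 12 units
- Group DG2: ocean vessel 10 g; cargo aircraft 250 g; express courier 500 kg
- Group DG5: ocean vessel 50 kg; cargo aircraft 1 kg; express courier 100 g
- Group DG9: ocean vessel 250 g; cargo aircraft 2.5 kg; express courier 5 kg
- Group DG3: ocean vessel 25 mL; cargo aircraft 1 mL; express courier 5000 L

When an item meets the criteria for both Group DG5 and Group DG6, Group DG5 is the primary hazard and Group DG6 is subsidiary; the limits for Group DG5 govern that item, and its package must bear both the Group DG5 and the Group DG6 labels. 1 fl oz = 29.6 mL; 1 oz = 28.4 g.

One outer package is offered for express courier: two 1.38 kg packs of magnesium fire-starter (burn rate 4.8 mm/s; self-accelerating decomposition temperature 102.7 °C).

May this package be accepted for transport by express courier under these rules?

Yes

Magnesium fire-starter: burn rate 4.8 mm/s > 2.2 mm/s → Group DG9 (Flammable Solid).
Group DG9 quantity: two 1.38 kg packs = 2.76 kg.
That is within the Group DG9 express courier limit of 5 kg.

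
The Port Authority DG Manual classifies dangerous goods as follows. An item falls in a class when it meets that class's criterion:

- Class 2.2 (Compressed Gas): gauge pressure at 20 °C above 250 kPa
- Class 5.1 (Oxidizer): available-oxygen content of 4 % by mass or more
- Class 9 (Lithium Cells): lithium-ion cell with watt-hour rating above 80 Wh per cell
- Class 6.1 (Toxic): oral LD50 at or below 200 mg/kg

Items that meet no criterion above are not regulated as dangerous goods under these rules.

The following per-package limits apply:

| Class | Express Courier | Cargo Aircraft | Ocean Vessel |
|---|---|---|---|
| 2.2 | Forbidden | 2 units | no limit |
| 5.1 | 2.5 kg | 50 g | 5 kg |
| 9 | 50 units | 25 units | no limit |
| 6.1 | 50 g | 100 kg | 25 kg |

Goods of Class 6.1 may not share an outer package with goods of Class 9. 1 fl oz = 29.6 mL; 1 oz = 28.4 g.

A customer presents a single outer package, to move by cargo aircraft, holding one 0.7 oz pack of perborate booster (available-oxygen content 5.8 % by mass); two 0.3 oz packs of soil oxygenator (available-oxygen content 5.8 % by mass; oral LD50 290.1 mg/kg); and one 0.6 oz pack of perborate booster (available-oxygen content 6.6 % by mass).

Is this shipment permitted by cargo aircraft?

Available-oxygen content 5.8 % by mass meets the Class 5.1 criterion (Oxidizer), so the perborate booster is Class 5.1.
With available-oxygen content 5.8 % by mass (≥ 4 % by mass), the soil oxygenator falls in Class 5.1.
Available-oxygen content 6.6 % by mass meets the Class 5.1 criterion (Oxidizer), so the perborate booster is Class 5.1.
Class 5.1 net quantity: (one 0.7 oz pack = 19.88 g) + (two 0.3 oz packs = 17.04 g) + (one 0.6 oz pack = 17.04 g) = 53.96 g.
53.96 g exceeds the cargo aircraft limit of 50 g for Class 5.1.

No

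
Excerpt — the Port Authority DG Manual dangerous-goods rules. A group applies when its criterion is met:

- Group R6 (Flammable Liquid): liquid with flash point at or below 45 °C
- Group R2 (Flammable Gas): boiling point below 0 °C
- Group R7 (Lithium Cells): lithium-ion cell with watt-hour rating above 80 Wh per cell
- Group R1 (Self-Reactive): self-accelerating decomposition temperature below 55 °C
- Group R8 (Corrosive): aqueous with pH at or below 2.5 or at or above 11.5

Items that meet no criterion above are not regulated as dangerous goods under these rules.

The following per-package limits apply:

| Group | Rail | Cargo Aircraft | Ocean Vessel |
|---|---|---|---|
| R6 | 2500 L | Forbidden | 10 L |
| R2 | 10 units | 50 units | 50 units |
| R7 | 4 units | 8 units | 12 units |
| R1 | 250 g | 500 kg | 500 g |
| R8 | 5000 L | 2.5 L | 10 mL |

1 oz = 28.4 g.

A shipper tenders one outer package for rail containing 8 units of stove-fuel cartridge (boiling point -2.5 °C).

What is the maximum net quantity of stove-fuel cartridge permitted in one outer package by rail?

Stove-fuel cartridge: boiling point -2.5 °C < 0 °C → Group R2 (Flammable Gas).
The rail limit for Group R2 is 10 units.

10 units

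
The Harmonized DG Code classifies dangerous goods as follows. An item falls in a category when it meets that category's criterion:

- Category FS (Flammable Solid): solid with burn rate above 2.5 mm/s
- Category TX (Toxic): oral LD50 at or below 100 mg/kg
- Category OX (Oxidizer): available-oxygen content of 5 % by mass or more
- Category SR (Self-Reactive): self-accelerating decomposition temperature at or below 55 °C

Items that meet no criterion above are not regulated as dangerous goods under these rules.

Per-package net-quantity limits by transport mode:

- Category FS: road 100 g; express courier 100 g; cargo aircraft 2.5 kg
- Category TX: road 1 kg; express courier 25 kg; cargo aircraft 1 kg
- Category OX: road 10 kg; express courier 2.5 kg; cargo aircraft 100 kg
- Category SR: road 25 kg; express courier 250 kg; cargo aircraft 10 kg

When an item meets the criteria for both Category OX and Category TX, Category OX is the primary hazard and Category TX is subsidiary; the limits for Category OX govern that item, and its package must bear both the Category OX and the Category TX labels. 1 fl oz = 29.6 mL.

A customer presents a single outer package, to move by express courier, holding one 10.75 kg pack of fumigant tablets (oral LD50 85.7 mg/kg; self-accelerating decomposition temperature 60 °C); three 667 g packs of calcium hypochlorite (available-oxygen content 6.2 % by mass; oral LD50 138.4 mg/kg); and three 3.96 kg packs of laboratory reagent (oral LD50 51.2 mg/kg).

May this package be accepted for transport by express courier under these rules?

The fumigant tablets have oral LD50 85.7 mg/kg, which is ≤ 100 mg/kg, so they are Category TX (Toxic).
Calcium hypochlorite: available-oxygen content 6.2 % by mass ≥ 5 % by mass → Category OX (Oxidizer).
The laboratory reagent has oral LD50 51.2 mg/kg, which is ≤ 100 mg/kg, so it is Category TX (Toxic).
Total Category TX: 10.75 kg + (three 3.96 kg packs = 11.88 kg) = 22.63 kg.
22.63 kg ≤ 25 kg (express courier limit, Category TX) — within limit.
Category OX quantity: three 667 g packs = 2.001 kg.
2.001 kg is within the express courier limit of 2.5 kg for Category OX.
Every hazard category is within its express courier limit and no segregation rule is violated.

Yes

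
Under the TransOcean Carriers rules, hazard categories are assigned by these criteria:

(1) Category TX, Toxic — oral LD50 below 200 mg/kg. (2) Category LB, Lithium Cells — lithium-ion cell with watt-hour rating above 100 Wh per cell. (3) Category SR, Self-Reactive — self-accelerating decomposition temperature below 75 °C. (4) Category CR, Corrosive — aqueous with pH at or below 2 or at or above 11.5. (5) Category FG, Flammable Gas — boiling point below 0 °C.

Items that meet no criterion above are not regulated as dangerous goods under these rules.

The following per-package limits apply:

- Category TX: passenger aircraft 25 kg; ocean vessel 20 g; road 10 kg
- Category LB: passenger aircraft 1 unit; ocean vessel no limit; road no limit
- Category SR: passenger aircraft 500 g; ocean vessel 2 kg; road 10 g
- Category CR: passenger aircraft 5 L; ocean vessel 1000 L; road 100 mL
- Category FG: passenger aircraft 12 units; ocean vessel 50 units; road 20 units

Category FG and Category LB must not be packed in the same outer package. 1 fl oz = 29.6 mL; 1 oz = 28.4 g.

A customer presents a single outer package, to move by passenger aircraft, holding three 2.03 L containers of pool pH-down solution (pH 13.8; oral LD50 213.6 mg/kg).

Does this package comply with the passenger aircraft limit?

No

The pool pH-down solution has pH 13.8, which is ≥ 11.5, so it is Category CR (Corrosive).
Category CR quantity: three 2.03 L containers = 6.09 L.
That exceeds the Category CR passenger aircraft limit of 5 L.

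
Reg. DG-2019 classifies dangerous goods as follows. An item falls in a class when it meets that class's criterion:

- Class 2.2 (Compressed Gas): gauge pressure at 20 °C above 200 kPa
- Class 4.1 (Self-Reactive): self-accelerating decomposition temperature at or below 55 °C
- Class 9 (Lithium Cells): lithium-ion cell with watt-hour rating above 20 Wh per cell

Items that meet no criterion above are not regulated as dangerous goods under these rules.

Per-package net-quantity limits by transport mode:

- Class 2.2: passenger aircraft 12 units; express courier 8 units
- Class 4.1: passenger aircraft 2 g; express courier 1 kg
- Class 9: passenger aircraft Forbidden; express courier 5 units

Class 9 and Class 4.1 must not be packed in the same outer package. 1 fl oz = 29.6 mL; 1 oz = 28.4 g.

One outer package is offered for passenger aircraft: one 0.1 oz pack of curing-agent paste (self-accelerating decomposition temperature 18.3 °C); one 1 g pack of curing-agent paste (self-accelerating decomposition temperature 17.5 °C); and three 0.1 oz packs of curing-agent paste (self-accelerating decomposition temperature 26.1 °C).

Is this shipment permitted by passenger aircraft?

Self-accelerating decomposition temperature 18.3 °C meets the Class 4.1 criterion (Self-Reactive), so the curing-agent paste is Class 4.1.
The curing-agent paste has self-accelerating decomposition temperature 17.5 °C, which is ≤ 55 °C, so it is Class 4.1 (Self-Reactive).
Self-accelerating decomposition temperature 26.1 °C meets the Class 4.1 criterion (Self-Reactive), so the curing-agent paste is Class 4.1.
Total Class 4.1: (one 0.1 oz pack = 2.84 g) + 1 g + (three 0.1 oz packs = 8.52 g) = 12.36 g.
12.36 g exceeds the passenger aircraft limit of 2 g for Class 4.1.

No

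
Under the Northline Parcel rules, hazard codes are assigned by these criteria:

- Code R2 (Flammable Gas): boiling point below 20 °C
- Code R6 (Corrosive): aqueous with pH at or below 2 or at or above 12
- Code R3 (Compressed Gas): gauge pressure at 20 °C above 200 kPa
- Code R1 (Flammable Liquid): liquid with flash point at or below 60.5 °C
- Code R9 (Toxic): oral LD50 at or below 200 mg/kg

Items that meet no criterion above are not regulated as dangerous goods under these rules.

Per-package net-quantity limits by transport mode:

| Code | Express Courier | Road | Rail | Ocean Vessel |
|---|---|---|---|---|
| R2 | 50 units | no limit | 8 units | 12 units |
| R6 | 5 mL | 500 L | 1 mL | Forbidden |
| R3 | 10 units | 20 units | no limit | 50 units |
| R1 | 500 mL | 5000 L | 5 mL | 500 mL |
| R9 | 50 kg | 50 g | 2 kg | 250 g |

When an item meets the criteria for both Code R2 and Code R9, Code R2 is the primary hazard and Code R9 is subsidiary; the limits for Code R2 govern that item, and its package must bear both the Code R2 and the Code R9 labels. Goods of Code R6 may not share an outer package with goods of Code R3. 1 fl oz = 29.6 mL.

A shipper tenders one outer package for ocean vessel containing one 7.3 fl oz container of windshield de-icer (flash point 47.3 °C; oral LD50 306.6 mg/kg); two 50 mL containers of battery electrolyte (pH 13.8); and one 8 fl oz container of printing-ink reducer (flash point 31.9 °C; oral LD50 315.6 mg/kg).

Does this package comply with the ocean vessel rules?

With flash point 47.3 °C (≤ 60.5 °C), the windshield de-icer falls in Code R1.
Battery electrolyte: pH 13.8 ≥ 12 → Code R6 (Corrosive).
The printing-ink reducer has flash point 31.9 °C, which is ≤ 60.5 °C, so it is Code R1 (Flammable Liquid).
Total Code R1: (one 7.3 fl oz container = 216.08 mL) + (one 8 fl oz container = 236.8 mL) = 452.88 mL.
That is within the Code R1 ocean vessel limit of 500 mL.
Code R6 quantity: two 50 mL containers = 100 mL.
By ocean vessel, Code R6 is Forbidden regardless of quantity.
The segregation rule (Code R6 with Code R3) does not apply to Code R1 with Code R6.

No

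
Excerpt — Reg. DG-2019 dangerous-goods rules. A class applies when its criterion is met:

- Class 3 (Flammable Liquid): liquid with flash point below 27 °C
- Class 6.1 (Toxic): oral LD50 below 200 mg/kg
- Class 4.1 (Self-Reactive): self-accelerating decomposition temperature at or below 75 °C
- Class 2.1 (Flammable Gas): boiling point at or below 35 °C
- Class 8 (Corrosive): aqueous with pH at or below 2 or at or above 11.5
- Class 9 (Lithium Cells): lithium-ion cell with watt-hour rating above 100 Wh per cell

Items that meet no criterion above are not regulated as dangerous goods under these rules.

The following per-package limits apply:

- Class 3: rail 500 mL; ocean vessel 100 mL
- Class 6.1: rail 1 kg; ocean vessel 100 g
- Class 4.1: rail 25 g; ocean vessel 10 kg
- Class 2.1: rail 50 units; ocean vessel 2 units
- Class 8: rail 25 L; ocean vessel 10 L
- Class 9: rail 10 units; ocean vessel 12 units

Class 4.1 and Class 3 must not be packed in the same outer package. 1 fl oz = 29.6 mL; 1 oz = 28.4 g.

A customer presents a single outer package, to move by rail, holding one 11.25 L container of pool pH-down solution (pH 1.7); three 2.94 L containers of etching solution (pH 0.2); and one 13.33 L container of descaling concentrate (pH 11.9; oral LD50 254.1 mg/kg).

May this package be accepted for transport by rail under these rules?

With pH 1.7 (≤ 2), the pool pH-down solution falls in Class 8.
The etching solution has pH 0.2, which is ≤ 2, so it is Class 8 (Corrosive).
pH 11.9 meets the Class 8 criterion (Corrosive), so the descaling concentrate is Class 8.
Total Class 8: 11.25 L + (three 2.94 L containers = 8.82 L) + 13.33 L = 33.4 L.
33.4 L exceeds the rail limit of 25 L for Class 8.

No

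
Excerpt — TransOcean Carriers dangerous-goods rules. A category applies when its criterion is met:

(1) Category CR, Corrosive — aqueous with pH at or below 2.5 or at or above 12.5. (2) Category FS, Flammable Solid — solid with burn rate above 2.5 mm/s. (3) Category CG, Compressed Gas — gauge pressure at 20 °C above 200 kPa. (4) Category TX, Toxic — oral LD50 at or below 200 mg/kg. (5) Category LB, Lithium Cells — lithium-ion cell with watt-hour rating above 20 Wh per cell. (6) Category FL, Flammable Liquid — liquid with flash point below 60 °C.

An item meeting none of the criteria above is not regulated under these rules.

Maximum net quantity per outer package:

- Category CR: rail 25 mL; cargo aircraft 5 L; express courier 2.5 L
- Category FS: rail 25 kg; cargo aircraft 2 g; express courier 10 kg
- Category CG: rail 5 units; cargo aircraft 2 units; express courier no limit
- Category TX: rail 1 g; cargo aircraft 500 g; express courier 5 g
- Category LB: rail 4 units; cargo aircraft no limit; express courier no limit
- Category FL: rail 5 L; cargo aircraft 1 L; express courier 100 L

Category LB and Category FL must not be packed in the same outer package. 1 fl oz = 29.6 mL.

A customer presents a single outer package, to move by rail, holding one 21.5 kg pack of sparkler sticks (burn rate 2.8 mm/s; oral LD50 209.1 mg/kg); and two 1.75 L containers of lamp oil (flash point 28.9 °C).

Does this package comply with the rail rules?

The sparkler sticks have burn rate 2.8 mm/s, which is > 2.5 mm/s, so they are Category FS (Flammable Solid).
Flash point 28.9 °C meets the Category FL criterion (Flammable Liquid), so the lamp oil is Category FL.
Category FS quantity: 21.5 kg.
21.5 kg is within the rail limit of 25 kg for Category FS.
Category FL quantity: two 1.75 L containers = 3.5 L.
That is within the Category FL rail limit of 5 L.
The segregation rule (Category LB with Category FL) does not apply to Category FS with Category FL.
Every hazard category is within its rail limit and no segregation rule is violated.

Yes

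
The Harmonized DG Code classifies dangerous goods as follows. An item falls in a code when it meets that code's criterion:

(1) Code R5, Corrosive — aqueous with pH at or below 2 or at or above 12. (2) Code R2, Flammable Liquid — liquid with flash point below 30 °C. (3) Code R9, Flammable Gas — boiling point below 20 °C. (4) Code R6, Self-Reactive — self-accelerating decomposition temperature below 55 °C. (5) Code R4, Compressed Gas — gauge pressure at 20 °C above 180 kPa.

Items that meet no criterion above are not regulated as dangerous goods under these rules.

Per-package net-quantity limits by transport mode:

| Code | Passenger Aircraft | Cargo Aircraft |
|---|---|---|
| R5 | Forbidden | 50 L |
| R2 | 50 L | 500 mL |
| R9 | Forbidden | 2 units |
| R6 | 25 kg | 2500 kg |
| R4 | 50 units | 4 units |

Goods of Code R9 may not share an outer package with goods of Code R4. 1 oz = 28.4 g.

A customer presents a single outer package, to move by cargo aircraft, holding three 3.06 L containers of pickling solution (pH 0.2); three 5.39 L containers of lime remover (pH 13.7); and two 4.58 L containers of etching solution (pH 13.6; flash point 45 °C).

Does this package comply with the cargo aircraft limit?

Yes

With pH 0.2 (≤ 2), the pickling solution falls in Code R5.
With pH 13.7 (≥ 12), the lime remover falls in Code R5.
The etching solution has pH 13.6, which is ≥ 12, so it is Code R5 (Corrosive).
Code R5 net quantity: (three 3.06 L containers = 9.18 L) + (three 5.39 L containers = 16.17 L) + (two 4.58 L containers = 9.16 L) = 34.51 L.
34.51 L is within the cargo aircraft limit of 50 L for Code R5.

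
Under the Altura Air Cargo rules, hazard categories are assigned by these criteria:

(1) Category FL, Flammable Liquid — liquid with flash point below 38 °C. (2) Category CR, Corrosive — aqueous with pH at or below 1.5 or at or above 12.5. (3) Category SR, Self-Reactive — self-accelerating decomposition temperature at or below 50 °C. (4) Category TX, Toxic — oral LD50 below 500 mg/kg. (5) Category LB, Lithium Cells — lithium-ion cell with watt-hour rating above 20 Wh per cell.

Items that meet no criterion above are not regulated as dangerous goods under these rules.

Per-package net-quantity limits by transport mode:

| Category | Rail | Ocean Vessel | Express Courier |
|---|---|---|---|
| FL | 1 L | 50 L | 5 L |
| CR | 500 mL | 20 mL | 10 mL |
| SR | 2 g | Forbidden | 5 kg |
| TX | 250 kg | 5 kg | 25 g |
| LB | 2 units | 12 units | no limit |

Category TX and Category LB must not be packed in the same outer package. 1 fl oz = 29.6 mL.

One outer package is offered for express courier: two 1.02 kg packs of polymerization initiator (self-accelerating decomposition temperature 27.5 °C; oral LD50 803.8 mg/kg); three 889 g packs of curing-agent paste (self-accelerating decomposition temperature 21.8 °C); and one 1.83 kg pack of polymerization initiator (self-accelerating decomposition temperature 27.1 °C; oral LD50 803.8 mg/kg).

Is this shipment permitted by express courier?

Polymerization initiator: self-accelerating decomposition temperature 27.5 °C ≤ 50 °C → Category SR (Self-Reactive).
Self-accelerating decomposition temperature 21.8 °C meets the Category SR criterion (Self-Reactive), so the curing-agent paste is Category SR.
With self-accelerating decomposition temperature 27.1 °C (≤ 50 °C), the polymerization initiator falls in Category SR.
Category SR net quantity: (two 1.02 kg packs = 2.04 kg) + (three 889 g packs = 2.667 kg) + 1.83 kg = 6.537 kg.
6.537 kg exceeds the express courier limit of 5 kg for Category SR.

No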